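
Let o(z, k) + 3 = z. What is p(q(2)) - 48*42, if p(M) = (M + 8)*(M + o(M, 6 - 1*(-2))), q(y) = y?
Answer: -2006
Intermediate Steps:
o(z, k) = -3 + z
p(M) = (-3 + 2*M)*(8 + M) (p(M) = (M + 8)*(M + (-3 + M)) = (8 + M)*(-3 + 2*M) = (-3 + 2*M)*(8 + M))
p(q(2)) - 48*42 = (-24 + 2*2² + 13*2) - 48*42 = (-24 + 2*4 + 26) - 2016 = (-24 + 8 + 26) - 2016 = 10 - 2016 = -2006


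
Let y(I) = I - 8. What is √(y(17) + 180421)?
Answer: √180430 ≈ 424.77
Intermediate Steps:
y(I) = -8 + I
√(y(17) + 180421) = √((-8 + 17) + 180421) = √(9 + 180421) = √180430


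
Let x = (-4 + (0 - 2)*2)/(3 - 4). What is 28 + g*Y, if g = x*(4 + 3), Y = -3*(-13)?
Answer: 2212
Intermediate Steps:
Y = 39
x = 8 (x = (-4 - 2*2)/(-1) = (-4 - 4)*(-1) = -8*(-1) = 8)
g = 56 (g = 8*(4 + 3) = 8*7 = 56)
28 + g*Y = 28 + 56*39 = 28 + 2184 = 2212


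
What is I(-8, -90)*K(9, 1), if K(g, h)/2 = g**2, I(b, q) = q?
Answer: -14580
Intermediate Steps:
K(g, h) = 2*g**2
I(-8, -90)*K(9, 1) = -180*9**2 = -180*81 = -90*162 = -14580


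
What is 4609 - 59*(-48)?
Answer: 7441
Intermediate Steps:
4609 - 59*(-48) = 4609 + 2832 = 7441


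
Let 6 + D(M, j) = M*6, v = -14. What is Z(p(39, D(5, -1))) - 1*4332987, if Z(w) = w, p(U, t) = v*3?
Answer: -4333029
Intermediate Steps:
D(M, j) = -6 + 6*M (D(M, j) = -6 + M*6 = -6 + 6*M)
p(U, t) = -42 (p(U, t) = -14*3 = -42)
Z(p(39, D(5, -1))) - 1*4332987 = -42 - 1*4332987 = -42 - 4332987 = -4333029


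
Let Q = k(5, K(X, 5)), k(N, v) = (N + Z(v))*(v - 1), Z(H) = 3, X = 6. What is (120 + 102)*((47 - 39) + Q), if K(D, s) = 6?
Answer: 10656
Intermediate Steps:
k(N, v) = (-1 + v)*(3 + N) (k(N, v) = (N + 3)*(v - 1) = (3 + N)*(-1 + v) = (-1 + v)*(3 + N))
Q = 40 (Q = -3 - 1*5 + 3*6 + 5*6 = -3 - 5 + 18 + 30 = 40)
(120 + 102)*((47 - 39) + Q) = (120 + 102)*((47 - 39) + 40) = 222*(8 + 40) = 222*48 = 10656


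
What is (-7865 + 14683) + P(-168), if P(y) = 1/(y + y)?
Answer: 2290847/336 ≈ 6818.0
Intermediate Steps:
P(y) = 1/(2*y)
(-7865 + 14683) + P(-168) = (-7865 + 14683) + (1/2)/(-168) = 6818 + (1/2)*(-1/168) = 6818 - 1/336 = 2290847/336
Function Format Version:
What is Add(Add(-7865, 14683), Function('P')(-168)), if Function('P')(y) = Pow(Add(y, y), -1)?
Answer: Rational(2290847, 336) ≈ 6818.0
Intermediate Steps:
Function('P')(y) = Mul(Rational(1, 2), Pow(y, -1)) (Function('P')(y) = Pow(Mul(2, y), -1) = Mul(Rational(1, 2), Pow(y, -1)))
Add(Add(-7865, 14683), Function('P')(-168)) = Add(Add(-7865, 14683), Mul(Rational(1, 2), Pow(-168, -1))) = Add(6818, Mul(Rational(1, 2), Rational(-1, 168))) = Add(6818, Rational(-1, 336)) = Rational(2290847, 336)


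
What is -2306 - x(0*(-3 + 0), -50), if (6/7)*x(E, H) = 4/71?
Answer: -491192/213 ≈ -2306.1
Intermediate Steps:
x(E, H) = 14/213 (x(E, H) = 7*(4/71)/6 = 7*(4*(1/71))/6 = (7/6)*(4/71) = 14/213)
-2306 - x(0*(-3 + 0), -50) = -2306 - 1*14/213 = -2306 - 14/213 = -491192/213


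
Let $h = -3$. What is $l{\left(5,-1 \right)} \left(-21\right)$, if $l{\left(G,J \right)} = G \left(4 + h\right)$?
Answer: $-105$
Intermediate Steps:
$l{\left(G,J \right)} = G$ ($l{\left(G,J \right)} = G \left(4 - 3\right) = G 1 = G$)
$l{\left(5,-1 \right)} \left(-21\right) = 5 \left(-21\right) = -105$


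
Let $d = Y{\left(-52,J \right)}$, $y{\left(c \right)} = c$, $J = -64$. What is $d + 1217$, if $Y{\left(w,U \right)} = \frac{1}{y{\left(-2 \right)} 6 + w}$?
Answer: $\frac{77887}{64} \approx 1217.0$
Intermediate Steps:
$Y{\left(w,U \right)} = \frac{1}{-12 + w}$ ($Y{\left(w,U \right)} = \frac{1}{\left(-2\right) 6 + w} = \frac{1}{-12 + w}$)
$d = - \frac{1}{64}$ ($d = \frac{1}{-12 - 52} = \frac{1}{-64} = - \frac{1}{64} \approx -0.015625$)
$d + 1217 = - \frac{1}{64} + 1217 = \frac{77887}{64}$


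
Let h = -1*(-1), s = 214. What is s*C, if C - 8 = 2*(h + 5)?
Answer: 4280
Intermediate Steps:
h = 1
C = 20 (C = 8 + 2*(1 + 5) = 8 + 2*6 = 8 + 12 = 20)
s*C = 214*20 = 4280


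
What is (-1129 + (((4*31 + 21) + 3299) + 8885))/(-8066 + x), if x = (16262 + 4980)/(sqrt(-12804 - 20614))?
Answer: -754738846400/543659549843 + 416343200*I*sqrt(682)/543659549843 ≈ -1.3883 + 0.019999*I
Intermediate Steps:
x = -10621*I*sqrt(682)/2387 (x = 21242/(sqrt(-33418)) = 21242/((7*I*sqrt(682))) = 21242*(-I*sqrt(682)/4774) = -10621*I*sqrt(682)/2387 ≈ -116.2*I)
(-1129 + (((4*31 + 21) + 3299) + 8885))/(-8066 + x) = (-1129 + (((4*31 + 21) + 3299) + 8885))/(-8066 - 10621*I*sqrt(682)/2387) = (-1129 + (((124 + 21) + 3299) + 8885))/(-8066 - 10621*I*sqrt(682)/2387) = (-1129 + ((145 + 3299) + 8885))/(-8066 - 10621*I*sqrt(682)/2387) = (-1129 + (3444 + 8885))/(-8066 - 10621*I*sqrt(682)/2387) = (-1129 + 12329)/(-8066 - 10621*I*sqrt(682)/2387) = 11200/(-8066 - 10621*I*sqrt(682)/2387)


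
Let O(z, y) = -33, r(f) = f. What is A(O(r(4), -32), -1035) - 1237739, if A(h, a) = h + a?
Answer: -1238807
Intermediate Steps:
A(h, a) = a + h
A(O(r(4), -32), -1035) - 1237739 = (-1035 - 33) - 1237739 = -1068 - 1237739 = -1238807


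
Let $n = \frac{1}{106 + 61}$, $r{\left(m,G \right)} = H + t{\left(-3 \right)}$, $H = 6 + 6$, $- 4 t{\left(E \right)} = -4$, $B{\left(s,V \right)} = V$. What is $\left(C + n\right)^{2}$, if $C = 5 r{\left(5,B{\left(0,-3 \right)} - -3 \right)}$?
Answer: $\frac{117852736}{27889} \approx 4225.8$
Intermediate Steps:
$t{\left(E \right)} = 1$ ($t{\left(E \right)} = \left(- \frac{1}{4}\right) \left(-4\right) = 1$)
$H = 12$
$r{\left(m,G \right)} = 13$ ($r{\left(m,G \right)} = 12 + 1 = 13$)
$C = 65$ ($C = 5 \cdot 13 = 65$)
$n = \frac{1}{167} \approx 0.005988$
$\left(C + n\right)^{2} = \left(65 + \frac{1}{167}\right)^{2} = \left(\frac{10856}{167}\right)^{2} = \frac{117852736}{27889}$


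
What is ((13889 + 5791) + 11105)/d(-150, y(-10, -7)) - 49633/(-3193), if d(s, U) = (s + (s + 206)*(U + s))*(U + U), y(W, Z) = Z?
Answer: 6311752509/399725284 ≈ 15.790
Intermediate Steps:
d(s, U) = 2*U*(s + (206 + s)*(U + s)) (d(s, U) = (s + (206 + s)*(U + s))*(2*U) = 2*U*(s + (206 + s)*(U + s)))
((13889 + 5791) + 11105)/d(-150, y(-10, -7)) - 49633/(-3193) = ((13889 + 5791) + 11105)/((2*(-7)*((-150)² + 206*(-7) + 207*(-150) - 7*(-150)))) - 49633/(-3193) = (19680 + 11105)/((2*(-7)*(22500 - 1442 - 31050 + 1050))) - 49633*(-1/3193) = 30785/((2*(-7)*(-8942))) + 49633/3193 = 30785/125188 + 49633/3193 = 6311752509/399725284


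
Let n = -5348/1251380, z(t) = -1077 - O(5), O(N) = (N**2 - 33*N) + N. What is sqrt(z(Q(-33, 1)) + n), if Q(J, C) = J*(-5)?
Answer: I*sqrt(92195836645315)/312845 ≈ 30.692*I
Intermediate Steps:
Q(J, C) = -5*J
O(N) = N**2 - 32*N
z(t) = -942 (z(t) = -1077 - 5*(-32 + 5) = -1077 - 5*(-27) = -1077 - 1*(-135) = -1077 + 135 = -942)
n = -1337/312845 (n = -5348*1/1251380 = -1337/312845 ≈ -0.0042737)
sqrt(z(Q(-33, 1)) + n) = sqrt(-942 - 1337/312845) = sqrt(-294701327/312845) = I*sqrt(92195836645315)/312845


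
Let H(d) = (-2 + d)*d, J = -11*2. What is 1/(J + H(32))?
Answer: 1/938 ≈ 0.0010661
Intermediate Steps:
J = -22
H(d) = d*(-2 + d)
1/(J + H(32)) = 1/(-22 + 32*(-2 + 32)) = 1/(-22 + 32*30) = 1/(-22 + 960) = 1/938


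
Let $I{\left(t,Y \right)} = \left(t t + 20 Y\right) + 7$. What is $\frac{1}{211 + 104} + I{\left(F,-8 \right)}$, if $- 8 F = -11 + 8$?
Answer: $- \frac{3081581}{20160} \approx -152.86$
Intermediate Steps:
$F = \frac{3}{8}$ ($F = - \frac{-11 + 8}{8} = \left(- \frac{1}{8}\right) \left(-3\right) = \frac{3}{8} \approx 0.375$)
$I{\left(t,Y \right)} = 7 + t^{2} + 20 Y$ ($I{\left(t,Y \right)} = \left(t^{2} + 20 Y\right) + 7 = 7 + t^{2} + 20 Y$)
$\frac{1}{211 + 104} + I{\left(F,-8 \right)} = \frac{1}{211 + 104} + \left(7 + \left(\frac{3}{8}\right)^{2} + 20 \left(-8\right)\right) = \frac{1}{315} + \left(7 + \frac{9}{64} - 160\right) = \frac{1}{315} - \frac{9783}{64} = - \frac{3081581}{20160}$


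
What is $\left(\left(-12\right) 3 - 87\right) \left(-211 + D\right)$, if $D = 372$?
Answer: $-19803$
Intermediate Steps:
$\left(\left(-12\right) 3 - 87\right) \left(-211 + D\right) = \left(\left(-12\right) 3 - 87\right) \left(-211 + 372\right) = \left(-36 - 87\right) 161 = \left(-123\right) 161 = -19803$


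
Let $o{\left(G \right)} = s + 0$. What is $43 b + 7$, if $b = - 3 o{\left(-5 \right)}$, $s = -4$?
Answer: $523$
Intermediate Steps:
$o{\left(G \right)} = -4$ ($o{\left(G \right)} = -4 + 0 = -4$)
$b = 12$ ($b = \left(-3\right) \left(-4\right) = 12$)
$43 b + 7 = 43 \cdot 12 + 7 = 516 + 7 = 523$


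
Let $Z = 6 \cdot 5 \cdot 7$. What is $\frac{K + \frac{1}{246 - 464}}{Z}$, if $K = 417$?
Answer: $\frac{18181}{9156} \approx 1.9857$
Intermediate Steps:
$Z = 210$ ($Z = 30 \cdot 7 = 210$)
$\frac{K + \frac{1}{246 - 464}}{Z} = \frac{417 + \frac{1}{246 - 464}}{210} = \left(417 + \frac{1}{-218}\right) \frac{1}{210} = \left(417 - \frac{1}{218}\right) \frac{1}{210} = \frac{90905}{218} \cdot \frac{1}{210} = \frac{18181}{9156}$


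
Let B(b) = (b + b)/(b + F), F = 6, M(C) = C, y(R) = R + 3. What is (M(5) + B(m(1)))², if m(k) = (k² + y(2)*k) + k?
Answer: 6241/169 ≈ 36.929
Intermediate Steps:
y(R) = 3 + R
m(k) = k² + 6*k (m(k) = (k² + (3 + 2)*k) + k = (k² + 5*k) + k = k² + 6*k)
B(b) = 2*b/(6 + b) (B(b) = (b + b)/(b + 6) = (2*b)/(6 + b) = 2*b/(6 + b))
(M(5) + B(m(1)))² = (5 + 2*(1*(6 + 1))/(6 + 1*(6 + 1)))² = (5 + 2*(1*7)/(6 + 1*7))² = (5 + 2*7/(6 + 7))² = (5 + 2*7/13)² = (5 + 2*7*(1/13))² = (5 + 14/13)² = (79/13)² = 6241/169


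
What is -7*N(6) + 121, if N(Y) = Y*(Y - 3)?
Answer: -5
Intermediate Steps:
N(Y) = Y*(-3 + Y)
-7*N(6) + 121 = -42*(-3 + 6) + 121 = -42*3 + 121 = -7*18 + 121 = -126 + 121 = -5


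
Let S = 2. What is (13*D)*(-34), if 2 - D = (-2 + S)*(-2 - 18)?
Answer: -884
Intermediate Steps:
D = 2 (D = 2 - (-2 + 2)*(-2 - 18) = 2 - 0*(-20) = 2 - 1*0 = 2 + 0 = 2)
(13*D)*(-34) = (13*2)*(-34) = 26*(-34) = -884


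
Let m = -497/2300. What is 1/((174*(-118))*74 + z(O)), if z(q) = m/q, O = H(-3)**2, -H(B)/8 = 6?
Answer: -5299200/8051434906097 ≈ -6.5817e-7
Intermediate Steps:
m = -497/2300 (m = -497*1/2300 = -497/2300 ≈ -0.21609)
H(B) = -48 (H(B) = -8*6 = -48)
O = 2304 (O = (-48)**2 = 2304)
z(q) = -497/(2300*q)
1/((174*(-118))*74 + z(O)) = 1/((174*(-118))*74 - 497/2300/2304) = 1/(-20532*74 - 497/2300*1/2304) = 1/(-1519368 - 497/5299200) = 1/(-8051434906097/5299200) = -5299200/8051434906097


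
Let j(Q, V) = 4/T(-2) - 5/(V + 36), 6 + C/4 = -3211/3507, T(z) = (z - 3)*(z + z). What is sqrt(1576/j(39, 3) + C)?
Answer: 2*sqrt(67410368634)/3507 ≈ 148.07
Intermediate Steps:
T(z) = 2*z*(-3 + z) (T(z) = (-3 + z)*(2*z) = 2*z*(-3 + z))
C = -97012/3507 (C = -24 + 4*(-3211/3507) = -24 - 12844/3507 = -97012/3507 ≈ -27.662)
j(Q, V) = 1/5 - 5/(36 + V) (j(Q, V) = 4/((2*(-2)*(-3 - 2))) - 5/(V + 36) = 4/((2*(-2)*(-5))) - 5/(36 + V) = 4/20 - 5/(36 + V) = 4*(1/20) - 5/(36 + V) = 1/5 - 5/(36 + V))
sqrt(1576/j(39, 3) + C) = sqrt(1576/(((11 + 3)/(5*(36 + 3)))) - 97012/3507) = sqrt(1576/(((1/5)*14/39)) - 97012/3507) = sqrt(1576/(((1/5)*(1/39)*14)) - 97012/3507) = sqrt(1576/(14/195) - 97012/3507) = sqrt(1576*(195/14) - 97012/3507) = sqrt(153660/7 - 97012/3507) = sqrt(76886648/3507) = 2*sqrt(67410368634)/3507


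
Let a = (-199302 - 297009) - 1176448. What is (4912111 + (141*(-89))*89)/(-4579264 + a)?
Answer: -3795250/6252023 ≈ -0.60704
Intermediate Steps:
a = -1672759 (a = -496311 - 1176448 = -1672759)
(4912111 + (141*(-89))*89)/(-4579264 + a) = (4912111 + (141*(-89))*89)/(-4579264 - 1672759) = (4912111 - 12549*89)/(-6252023) = (4912111 - 1116861)*(-1/6252023) = 3795250*(-1/6252023) = -3795250/6252023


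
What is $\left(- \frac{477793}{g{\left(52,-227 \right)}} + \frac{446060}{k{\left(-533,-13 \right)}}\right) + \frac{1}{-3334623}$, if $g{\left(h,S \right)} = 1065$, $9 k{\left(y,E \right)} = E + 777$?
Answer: $\frac{362218907531829}{75368037505} \approx 4806.0$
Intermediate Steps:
$k{\left(y,E \right)} = \frac{259}{3} + \frac{E}{9}$ ($k{\left(y,E \right)} = \frac{E + 777}{9} = \frac{777 + E}{9} = \frac{259}{3} + \frac{E}{9}$)
$\left(- \frac{477793}{g{\left(52,-227 \right)}} + \frac{446060}{k{\left(-533,-13 \right)}}\right) + \frac{1}{-3334623} = \left(- \frac{477793}{1065} + \frac{446060}{\frac{259}{3} + \frac{1}{9} \left(-13\right)}\right) + \frac{1}{-3334623} = \left(\left(-477793\right) \frac{1}{1065} + \frac{446060}{\frac{259}{3} - \frac{13}{9}}\right) - \frac{1}{3334623} = \left(- \frac{477793}{1065} + \frac{446060}{\frac{764}{9}}\right) - \frac{1}{3334623} = \left(- \frac{477793}{1065} + 446060 \cdot \frac{9}{764}\right) - \frac{1}{3334623} = \left(- \frac{477793}{1065} + \frac{1003635}{191}\right) - \frac{1}{3334623} = \frac{977612812}{203415} - \frac{1}{3334623} = \frac{362218907531829}{75368037505}$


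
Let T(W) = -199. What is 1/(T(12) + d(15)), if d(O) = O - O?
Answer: -1/199 ≈ -0.0050251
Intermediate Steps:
d(O) = 0
1/(T(12) + d(15)) = 1/(-199 + 0) = 1/(-199) = -1/199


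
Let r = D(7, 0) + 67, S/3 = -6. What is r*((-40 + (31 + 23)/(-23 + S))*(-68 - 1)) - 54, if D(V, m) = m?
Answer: 7829148/41 ≈ 1.9095e+5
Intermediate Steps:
S = -18 (S = 3*(-6) = -18)
r = 67 (r = 0 + 67 = 67)
r*((-40 + (31 + 23)/(-23 + S))*(-68 - 1)) - 54 = 67*((-40 + (31 + 23)/(-23 - 18))*(-68 - 1)) - 54 = 67*((-40 + 54/(-41))*(-69)) - 54 = 67*((-40 + 54*(-1/41))*(-69)) - 54 = 67*((-40 - 54/41)*(-69)) - 54 = 67*(-1694/41*(-69)) - 54 = 67*(116886/41) - 54 = 7831362/41 - 54 = 7829148/41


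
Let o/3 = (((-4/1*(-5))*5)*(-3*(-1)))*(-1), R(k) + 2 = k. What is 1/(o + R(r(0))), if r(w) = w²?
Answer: -1/902 ≈ -0.0011086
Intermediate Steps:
R(k) = -2 + k
o = -900 (o = 3*((((-4/1*(-5))*5)*(-3*(-1)))*(-1)) = 3*((((-4*1*(-5))*5)*3)*(-1)) = 3*(((-4*(-5)*5)*3)*(-1)) = 3*(((20*5)*3)*(-1)) = 3*((100*3)*(-1)) = 3*(300*(-1)) = 3*(-300) = -900)
1/(o + R(r(0))) = 1/(-900 + (-2 + 0²)) = 1/(-900 + (-2 + 0)) = 1/(-900 - 2) = 1/(-902) = -1/902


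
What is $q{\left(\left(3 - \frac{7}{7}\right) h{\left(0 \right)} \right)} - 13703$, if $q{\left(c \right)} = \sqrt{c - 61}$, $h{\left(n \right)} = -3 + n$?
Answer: $-13703 + i \sqrt{67} \approx -13703.0 + 8.1853 i$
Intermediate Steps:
$q{\left(c \right)} = \sqrt{-61 + c}$
$q{\left(\left(3 - \frac{7}{7}\right) h{\left(0 \right)} \right)} - 13703 = \sqrt{-61 + \left(3 - \frac{7}{7}\right) \left(-3 + 0\right)} - 13703 = \sqrt{-61 + \left(3 - 1\right) \left(-3\right)} - 13703 = \sqrt{-61 + 2 \left(-3\right)} - 13703 = \sqrt{-61 - 6} - 13703 = \sqrt{-67} - 13703 = i \sqrt{67} - 13703 = -13703 + i \sqrt{67}$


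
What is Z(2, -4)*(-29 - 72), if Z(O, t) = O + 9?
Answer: -1111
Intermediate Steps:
Z(O, t) = 9 + O
Z(2, -4)*(-29 - 72) = (9 + 2)*(-29 - 72) = 11*(-101) = -1111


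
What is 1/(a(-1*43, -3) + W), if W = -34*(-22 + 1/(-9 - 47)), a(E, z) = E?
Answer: 28/19757 ≈ 0.0014172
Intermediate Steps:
W = 20961/28 (W = -34*(-22 + 1/(-56)) = -34*(-22 - 1/56) = -34*(-1233/56) = 20961/28 ≈ 748.61)
1/(a(-1*43, -3) + W) = 1/(-1*43 + 20961/28) = 1/(-43 + 20961/28) = 1/(19757/28) = 28/19757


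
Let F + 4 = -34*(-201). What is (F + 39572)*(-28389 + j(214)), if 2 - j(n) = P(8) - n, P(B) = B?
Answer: -1307654762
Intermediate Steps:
F = 6830 (F = -4 - 34*(-201) = -4 + 6834 = 6830)
j(n) = -6 + n (j(n) = 2 - (8 - n) = 2 + (-8 + n) = -6 + n)
(F + 39572)*(-28389 + j(214)) = (6830 + 39572)*(-28389 + (-6 + 214)) = 46402*(-28389 + 208) = 46402*(-28181) = -1307654762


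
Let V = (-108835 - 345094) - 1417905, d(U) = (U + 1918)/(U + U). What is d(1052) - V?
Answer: 1969170853/1052 ≈ 1.8718e+6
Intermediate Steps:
d(U) = (1918 + U)/(2*U) (d(U) = (1918 + U)/((2*U)) = (1918 + U)*(1/(2*U)) = (1918 + U)/(2*U))
V = -1871834 (V = -453929 - 1417905 = -1871834)
d(1052) - V = (1/2)*(1918 + 1052)/1052 - 1*(-1871834) = (1/2)*(1/1052)*2970 + 1871834 = 1485/1052 + 1871834 = 1969170853/1052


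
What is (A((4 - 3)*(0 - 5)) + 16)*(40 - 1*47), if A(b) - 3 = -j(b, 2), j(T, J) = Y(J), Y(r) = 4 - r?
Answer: -119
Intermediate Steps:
j(T, J) = 4 - J
A(b) = 1 (A(b) = 3 - (4 - 1*2) = 3 - (4 - 2) = 3 - 1*2 = 3 - 2 = 1)
(A((4 - 3)*(0 - 5)) + 16)*(40 - 1*47) = (1 + 16)*(40 - 1*47) = 17*(40 - 47) = 17*(-7) = -119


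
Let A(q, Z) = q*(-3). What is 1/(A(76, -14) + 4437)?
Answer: 1/4209 ≈ 0.00023759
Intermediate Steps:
A(q, Z) = -3*q
1/(A(76, -14) + 4437) = 1/(-3*76 + 4437) = 1/(-228 + 4437) = 1/4209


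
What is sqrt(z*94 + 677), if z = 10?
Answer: 7*sqrt(33) ≈ 40.212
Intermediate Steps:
sqrt(z*94 + 677) = sqrt(10*94 + 677) = sqrt(940 + 677) = sqrt(1617) = 7*sqrt(33)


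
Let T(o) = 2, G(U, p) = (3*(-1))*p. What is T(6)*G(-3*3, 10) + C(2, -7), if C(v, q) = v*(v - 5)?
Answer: -66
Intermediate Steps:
G(U, p) = -3*p
C(v, q) = v*(-5 + v)
T(6)*G(-3*3, 10) + C(2, -7) = 2*(-3*10) + 2*(-5 + 2) = 2*(-30) + 2*(-3) = -60 - 6 = -66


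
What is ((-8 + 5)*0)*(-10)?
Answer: 0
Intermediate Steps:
((-8 + 5)*0)*(-10) = -3*0*(-10) = 0*(-10) = 0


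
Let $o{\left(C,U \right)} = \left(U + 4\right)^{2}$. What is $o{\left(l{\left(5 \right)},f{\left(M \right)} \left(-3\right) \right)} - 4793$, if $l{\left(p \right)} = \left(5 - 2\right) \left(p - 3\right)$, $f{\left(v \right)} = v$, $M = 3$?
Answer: $-4768$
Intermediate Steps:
$l{\left(p \right)} = -9 + 3 p$ ($l{\left(p \right)} = 3 \left(-3 + p\right) = -9 + 3 p$)
$o{\left(C,U \right)} = \left(4 + U\right)^{2}$
$o{\left(l{\left(5 \right)},f{\left(M \right)} \left(-3\right) \right)} - 4793 = \left(4 + 3 \left(-3\right)\right)^{2} - 4793 = \left(4 - 9\right)^{2} - 4793 = \left(-5\right)^{2} - 4793 = 25 - 4793 = -4768$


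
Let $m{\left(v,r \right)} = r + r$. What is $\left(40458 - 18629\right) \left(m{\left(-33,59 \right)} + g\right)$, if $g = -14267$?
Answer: $-308858521$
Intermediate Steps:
$m{\left(v,r \right)} = 2 r$
$\left(40458 - 18629\right) \left(m{\left(-33,59 \right)} + g\right) = \left(40458 - 18629\right) \left(2 \cdot 59 - 14267\right) = 21829 \left(118 - 14267\right) = 21829 \left(-14149\right) = -308858521$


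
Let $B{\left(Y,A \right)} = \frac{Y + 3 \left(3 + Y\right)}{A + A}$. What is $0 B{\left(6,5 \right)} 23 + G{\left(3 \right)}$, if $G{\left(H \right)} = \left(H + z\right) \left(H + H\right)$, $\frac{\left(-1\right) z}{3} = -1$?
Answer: $36$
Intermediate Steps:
$B{\left(Y,A \right)} = \frac{9 + 4 Y}{2 A}$ ($B{\left(Y,A \right)} = \frac{Y + \left(9 + 3 Y\right)}{2 A} = \left(9 + 4 Y\right) \frac{1}{2 A} = \frac{9 + 4 Y}{2 A}$)
$z = 3$ ($z = \left(-3\right) \left(-1\right) = 3$)
$G{\left(H \right)} = 2 H \left(3 + H\right)$ ($G{\left(H \right)} = \left(H + 3\right) \left(H + H\right) = \left(3 + H\right) 2 H = 2 H \left(3 + H\right)$)
$0 B{\left(6,5 \right)} 23 + G{\left(3 \right)} = 0 \frac{9 + 4 \cdot 6}{2 \cdot 5} \cdot 23 + 2 \cdot 3 \left(3 + 3\right) = 0 \cdot \frac{1}{2} \cdot \frac{1}{5} \left(9 + 24\right) 23 + 2 \cdot 3 \cdot 6 = 0 \cdot \frac{1}{2} \cdot \frac{1}{5} \cdot 33 \cdot 23 + 36 = 0 \cdot \frac{33}{10} \cdot 23 + 36 = 0 \cdot 23 + 36 = 0 + 36 = 36$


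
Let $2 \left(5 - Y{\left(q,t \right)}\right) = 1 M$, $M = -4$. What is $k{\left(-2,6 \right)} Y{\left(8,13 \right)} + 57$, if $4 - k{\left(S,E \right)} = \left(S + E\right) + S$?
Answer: $71$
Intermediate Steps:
$Y{\left(q,t \right)} = 7$ ($Y{\left(q,t \right)} = 5 - \frac{1 \left(-4\right)}{2} = 5 - -2 = 5 + 2 = 7$)
$k{\left(S,E \right)} = 4 - E - 2 S$ ($k{\left(S,E \right)} = 4 - \left(\left(S + E\right) + S\right) = 4 - \left(\left(E + S\right) + S\right) = 4 - \left(E + 2 S\right) = 4 - E - 2 S$)
$k{\left(-2,6 \right)} Y{\left(8,13 \right)} + 57 = \left(4 - 6 - -4\right) 7 + 57 = \left(4 - 6 + 4\right) 7 + 57 = 2 \cdot 7 + 57 = 14 + 57 = 71$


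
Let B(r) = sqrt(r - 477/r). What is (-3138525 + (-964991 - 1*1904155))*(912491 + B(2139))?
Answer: -5481945718461 - 12015342*sqrt(271821981)/713 ≈ -5.4822e+12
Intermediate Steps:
(-3138525 + (-964991 - 1*1904155))*(912491 + B(2139)) = (-3138525 + (-964991 - 1*1904155))*(912491 + sqrt(2139 - 477/2139)) = (-3138525 + (-964991 - 1904155))*(912491 + sqrt(2139 - 477*1/2139)) = (-3138525 - 2869146)*(912491 + sqrt(2139 - 159/713)) = -6007671*(912491 + sqrt(1524948/713)) = -6007671*(912491 + 2*sqrt(271821981)/713) = -5481945718461 - 12015342*sqrt(271821981)/713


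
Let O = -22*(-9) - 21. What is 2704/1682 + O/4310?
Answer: 5975977/3624710 ≈ 1.6487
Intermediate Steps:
O = 177 (O = 198 - 21 = 177)
2704/1682 + O/4310 = 2704/1682 + 177/4310 = 2704*(1/1682) + 177*(1/4310) = 1352/841 + 177/4310 = 5975977/3624710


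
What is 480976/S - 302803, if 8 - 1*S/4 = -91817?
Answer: -27804765231/91825 ≈ -3.0280e+5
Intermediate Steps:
S = 367300 (S = 32 - 4*(-91817) = 32 + 367268 = 367300)
480976/S - 302803 = 480976/367300 - 302803 = 480976*(1/367300) - 302803 = 120244/91825 - 302803 = -27804765231/91825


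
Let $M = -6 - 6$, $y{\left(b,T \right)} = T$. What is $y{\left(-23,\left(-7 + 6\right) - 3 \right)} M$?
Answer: $48$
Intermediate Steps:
$M = -12$
$y{\left(-23,\left(-7 + 6\right) - 3 \right)} M = \left(\left(-7 + 6\right) - 3\right) \left(-12\right) = \left(-1 - 3\right) \left(-12\right) = \left(-4\right) \left(-12\right) = 48$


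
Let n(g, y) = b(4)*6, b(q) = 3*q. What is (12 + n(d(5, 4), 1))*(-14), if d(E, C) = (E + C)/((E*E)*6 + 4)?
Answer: -1176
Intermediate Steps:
d(E, C) = (C + E)/(4 + 6*E²) (d(E, C) = (C + E)/(E²*6 + 4) = (C + E)/(6*E² + 4) = (C + E)/(4 + 6*E²))
n(g, y) = 72 (n(g, y) = (3*4)*6 = 12*6 = 72)
(12 + n(d(5, 4), 1))*(-14) = (12 + 72)*(-14) = 84*(-14) = -1176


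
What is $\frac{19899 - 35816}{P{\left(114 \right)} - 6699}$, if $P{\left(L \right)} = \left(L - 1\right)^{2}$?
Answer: $- \frac{15917}{6070} \approx -2.6222$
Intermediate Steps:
$P{\left(L \right)} = \left(-1 + L\right)^{2}$
$\frac{19899 - 35816}{P{\left(114 \right)} - 6699} = \frac{19899 - 35816}{\left(-1 + 114\right)^{2} - 6699} = - \frac{15917}{113^{2} - 6699} = - \frac{15917}{12769 - 6699} = - \frac{15917}{6070}$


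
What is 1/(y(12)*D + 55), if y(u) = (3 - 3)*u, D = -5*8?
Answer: 1/55 ≈ 0.018182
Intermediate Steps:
D = -40
y(u) = 0 (y(u) = 0*u = 0)
1/(y(12)*D + 55) = 1/(0*(-40) + 55) = 1/(0 + 55) = 1/55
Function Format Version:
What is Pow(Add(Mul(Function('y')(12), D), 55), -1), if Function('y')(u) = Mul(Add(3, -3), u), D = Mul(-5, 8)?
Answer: Rational(1, 55) ≈ 0.018182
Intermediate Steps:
D = -40
Function('y')(u) = 0 (Function('y')(u) = Mul(0, u) = 0)
Pow(Add(Mul(Function('y')(12), D), 55), -1) = Pow(Add(Mul(0, -40), 55), -1) = Pow(Add(0, 55), -1) = Pow(55, -1) = Rational(1, 55)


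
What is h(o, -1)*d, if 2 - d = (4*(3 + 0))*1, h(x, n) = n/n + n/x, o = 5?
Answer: -8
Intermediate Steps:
h(x, n) = 1 + n/x
d = -10 (d = 2 - 4*(3 + 0) = 2 - 4*3 = 2 - 12 = -10)
h(o, -1)*d = ((-1 + 5)/5)*(-10) = ((⅕)*4)*(-10) = (⅘)*(-10) = -8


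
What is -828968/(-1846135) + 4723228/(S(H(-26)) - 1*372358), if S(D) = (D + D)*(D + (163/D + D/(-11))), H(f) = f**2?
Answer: 25025205631051/2329438373920 ≈ 10.743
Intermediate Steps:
S(D) = 2*D*(163/D + 10*D/11) (S(D) = (2*D)*(D + (163/D + D*(-1/11))) = (2*D)*(D + (163/D - D/11)) = (2*D)*(163/D + 10*D/11) = 2*D*(163/D + 10*D/11))
-828968/(-1846135) + 4723228/(S(H(-26)) - 1*372358) = -828968/(-1846135) + 4723228/((326 + 20*((-26)**2)**2/11) - 1*372358) = -828968*(-1/1846135) + 4723228/((326 + (20/11)*676**2) - 372358) = 828968/1846135 + 4723228/((326 + (20/11)*456976) - 372358) = 828968/1846135 + 4723228/((326 + 9139520/11) - 372358) = 828968/1846135 + 4723228/(9143106/11 - 372358) = 828968/1846135 + 4723228/(5047168/11) = 828968/1846135 + 4723228*(11/5047168) = 828968/1846135 + 12988877/1261792 = 25025205631051/2329438373920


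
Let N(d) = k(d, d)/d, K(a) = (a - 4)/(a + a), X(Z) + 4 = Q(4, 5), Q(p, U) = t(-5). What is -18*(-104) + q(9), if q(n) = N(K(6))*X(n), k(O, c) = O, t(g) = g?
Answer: 1863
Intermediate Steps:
Q(p, U) = -5
X(Z) = -9 (X(Z) = -4 - 5 = -9)
K(a) = (-4 + a)/(2*a) (K(a) = (-4 + a)/((2*a)) = (-4 + a)*(1/(2*a)) = (-4 + a)/(2*a))
N(d) = 1 (N(d) = d/d = 1)
q(n) = -9 (q(n) = 1*(-9) = -9)
-18*(-104) + q(9) = -18*(-104) - 9 = 1872 - 9 = 1863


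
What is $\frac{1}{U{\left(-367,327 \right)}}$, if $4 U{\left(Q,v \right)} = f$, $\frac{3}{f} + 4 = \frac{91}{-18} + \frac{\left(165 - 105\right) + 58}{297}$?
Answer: $- \frac{10286}{891} \approx -11.544$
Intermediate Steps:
$f = - \frac{1782}{5143}$ ($f = \frac{3}{-4 + \left(\frac{91}{-18} + \frac{\left(165 - 105\right) + 58}{297}\right)} = \frac{3}{-4 + \left(91 \left(- \frac{1}{18}\right) + \left(60 + 58\right) \frac{1}{297}\right)} = \frac{3}{-4 + \left(- \frac{91}{18} + 118 \cdot \frac{1}{297}\right)} = \frac{3}{-4 + \left(- \frac{91}{18} + \frac{118}{297}\right)} = \frac{3}{-4 - \frac{2767}{594}} = \frac{3}{- \frac{5143}{594}} = 3 \left(- \frac{594}{5143}\right) = - \frac{1782}{5143} \approx -0.34649$)
$U{\left(Q,v \right)} = - \frac{891}{10286}$ ($U{\left(Q,v \right)} = \frac{1}{4} \left(- \frac{1782}{5143}\right) = - \frac{891}{10286}$)
$\frac{1}{U{\left(-367,327 \right)}} = \frac{1}{- \frac{891}{10286}} = - \frac{10286}{891}$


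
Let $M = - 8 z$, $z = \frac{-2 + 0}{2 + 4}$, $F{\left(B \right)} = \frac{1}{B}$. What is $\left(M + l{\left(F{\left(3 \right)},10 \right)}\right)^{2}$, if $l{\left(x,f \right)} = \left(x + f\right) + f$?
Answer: $529$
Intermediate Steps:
$z = - \frac{1}{3}$ ($z = - \frac{2}{6} = \left(-2\right) \frac{1}{6} = - \frac{1}{3} \approx -0.33333$)
$l{\left(x,f \right)} = x + 2 f$ ($l{\left(x,f \right)} = \left(f + x\right) + f = x + 2 f$)
$M = \frac{8}{3}$ ($M = \left(-8\right) \left(- \frac{1}{3}\right) = \frac{8}{3} \approx 2.6667$)
$\left(M + l{\left(F{\left(3 \right)},10 \right)}\right)^{2} = \left(\frac{8}{3} + \left(\frac{1}{3} + 2 \cdot 10\right)\right)^{2} = \left(\frac{8}{3} + \left(\frac{1}{3} + 20\right)\right)^{2} = \left(\frac{8}{3} + \frac{61}{3}\right)^{2} = 23^{2} = 529$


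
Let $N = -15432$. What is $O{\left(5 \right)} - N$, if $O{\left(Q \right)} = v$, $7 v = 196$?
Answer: $15460$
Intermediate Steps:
$v = 28$ ($v = \frac{1}{7} \cdot 196 = 28$)
$O{\left(Q \right)} = 28$
$O{\left(5 \right)} - N = 28 - -15432 = 28 + 15432 = 15460$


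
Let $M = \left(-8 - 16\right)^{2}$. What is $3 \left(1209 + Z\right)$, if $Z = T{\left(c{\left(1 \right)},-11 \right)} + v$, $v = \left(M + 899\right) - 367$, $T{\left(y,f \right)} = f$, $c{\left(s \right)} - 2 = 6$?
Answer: $6918$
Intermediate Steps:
$M = 576$ ($M = \left(-24\right)^{2} = 576$)
$c{\left(s \right)} = 8$ ($c{\left(s \right)} = 2 + 6 = 8$)
$v = 1108$ ($v = \left(576 + 899\right) - 367 = 1475 - 367 = 1108$)
$Z = 1097$ ($Z = -11 + 1108 = 1097$)
$3 \left(1209 + Z\right) = 3 \left(1209 + 1097\right) = 3 \cdot 2306 = 6918$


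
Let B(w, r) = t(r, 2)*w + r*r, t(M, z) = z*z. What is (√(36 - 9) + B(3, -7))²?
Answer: 3748 + 366*√3 ≈ 4381.9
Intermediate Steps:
t(M, z) = z²
B(w, r) = r² + 4*w (B(w, r) = 2²*w + r*r = 4*w + r² = r² + 4*w)
(√(36 - 9) + B(3, -7))² = (√(36 - 9) + ((-7)² + 4*3))² = (√27 + (49 + 12))² = (3*√3 + 61)² = (61 + 3*√3)²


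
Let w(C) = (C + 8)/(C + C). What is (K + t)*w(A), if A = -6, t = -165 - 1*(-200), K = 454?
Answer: -163/2 ≈ -81.500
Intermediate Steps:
t = 35 (t = -165 + 200 = 35)
w(C) = (8 + C)/(2*C) (w(C) = (8 + C)/((2*C)) = (8 + C)*(1/(2*C)) = (8 + C)/(2*C))
(K + t)*w(A) = (454 + 35)*((1/2)*(8 - 6)/(-6)) = 489*((1/2)*(-1/6)*2) = 489*(-1/6) = -163/2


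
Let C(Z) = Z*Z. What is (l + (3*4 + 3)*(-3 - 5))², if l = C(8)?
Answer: 3136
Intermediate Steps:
C(Z) = Z²
l = 64 (l = 8² = 64)
(l + (3*4 + 3)*(-3 - 5))² = (64 + (3*4 + 3)*(-3 - 5))² = (64 + (12 + 3)*(-8))² = (64 + 15*(-8))² = (64 - 120)² = (-56)² = 3136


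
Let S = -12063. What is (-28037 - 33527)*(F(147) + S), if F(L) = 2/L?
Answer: 109168917076/147 ≈ 7.4265e+8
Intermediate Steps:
(-28037 - 33527)*(F(147) + S) = (-28037 - 33527)*(2/147 - 12063) = -61564*(2*(1/147) - 12063) = -61564*(2/147 - 12063) = -61564*(-1773259/147) = 109168917076/147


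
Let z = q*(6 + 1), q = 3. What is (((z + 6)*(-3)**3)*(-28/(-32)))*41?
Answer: -209223/8 ≈ -26153.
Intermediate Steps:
z = 21 (z = 3*(6 + 1) = 3*7 = 21)
(((z + 6)*(-3)**3)*(-28/(-32)))*41 = (((21 + 6)*(-3)**3)*(-28/(-32)))*41 = ((27*(-27))*(-28*(-1/32)))*41 = -729*7/8*41 = -5103/8*41 = -209223/8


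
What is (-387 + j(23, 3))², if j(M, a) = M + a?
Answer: 130321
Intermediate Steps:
(-387 + j(23, 3))² = (-387 + (23 + 3))² = (-387 + 26)² = (-361)² = 130321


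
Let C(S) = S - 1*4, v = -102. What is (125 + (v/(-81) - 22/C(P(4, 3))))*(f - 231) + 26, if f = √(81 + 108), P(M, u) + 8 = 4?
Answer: -1071905/36 + 13933*√21/36 ≈ -28002.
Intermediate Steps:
P(M, u) = -4 (P(M, u) = -8 + 4 = -4)
f = 3*√21 (f = √189 = 3*√21 ≈ 13.748)
C(S) = -4 + S (C(S) = S - 4 = -4 + S)
(125 + (v/(-81) - 22/C(P(4, 3))))*(f - 231) + 26 = (125 + (-102/(-81) - 22/(-4 - 4)))*(3*√21 - 231) + 26 = (125 + (-102*(-1/81) - 22/(-8)))*(-231 + 3*√21) + 26 = (125 + (34/27 - 22*(-⅛)))*(-231 + 3*√21) + 26 = (125 + (34/27 + 11/4))*(-231 + 3*√21) + 26 = (125 + 433/108)*(-231 + 3*√21) + 26 = 13933*(-231 + 3*√21)/108 + 26 = (-1072841/36 + 13933*√21/36) + 26 = -1071905/36 + 13933*√21/36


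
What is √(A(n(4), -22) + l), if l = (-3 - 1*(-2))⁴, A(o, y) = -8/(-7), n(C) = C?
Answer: √105/7 ≈ 1.4639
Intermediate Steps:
A(o, y) = 8/7 (A(o, y) = -8*(-⅐) = 8/7)
l = 1 (l = (-3 + 2)⁴ = (-1)⁴ = 1)
√(A(n(4), -22) + l) = √(8/7 + 1) = √(15/7) = √105/7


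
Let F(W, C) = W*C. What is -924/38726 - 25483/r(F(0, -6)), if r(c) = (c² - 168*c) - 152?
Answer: 493357105/2943176 ≈ 167.63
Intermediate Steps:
F(W, C) = C*W
r(c) = -152 + c² - 168*c
-924/38726 - 25483/r(F(0, -6)) = -924/38726 - 25483/(-152 + (-6*0)² - (-1008)*0) = -924*1/38726 - 25483/(-152 + 0² - 168*0) = -462/19363 - 25483/(-152 + 0 + 0) = -462/19363 - 25483/(-152) = -462/19363 - 25483*(-1/152) = -462/19363 + 25483/152 = 493357105/2943176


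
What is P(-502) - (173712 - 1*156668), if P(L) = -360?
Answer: -17404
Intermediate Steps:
P(-502) - (173712 - 1*156668) = -360 - (173712 - 1*156668) = -360 - (173712 - 156668) = -360 - 1*17044 = -360 - 17044 = -17404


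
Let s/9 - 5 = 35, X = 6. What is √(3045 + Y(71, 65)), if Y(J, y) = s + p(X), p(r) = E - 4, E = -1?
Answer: 10*√34 ≈ 58.310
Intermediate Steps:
s = 360 (s = 45 + 9*35 = 45 + 315 = 360)
p(r) = -5 (p(r) = -1 - 4 = -5)
Y(J, y) = 355 (Y(J, y) = 360 - 5 = 355)
√(3045 + Y(71, 65)) = √(3045 + 355) = √3400 = 10*√34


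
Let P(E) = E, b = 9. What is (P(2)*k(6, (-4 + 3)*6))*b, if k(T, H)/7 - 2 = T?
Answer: 1008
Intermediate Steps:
k(T, H) = 14 + 7*T
(P(2)*k(6, (-4 + 3)*6))*b = (2*(14 + 7*6))*9 = (2*(14 + 42))*9 = (2*56)*9 = 112*9 = 1008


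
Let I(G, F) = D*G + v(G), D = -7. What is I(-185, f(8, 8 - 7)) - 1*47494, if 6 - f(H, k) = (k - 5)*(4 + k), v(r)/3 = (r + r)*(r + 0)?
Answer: 159151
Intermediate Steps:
v(r) = 6*r² (v(r) = 3*((r + r)*(r + 0)) = 3*((2*r)*r) = 3*(2*r²) = 6*r²)
f(H, k) = 6 - (-5 + k)*(4 + k) (f(H, k) = 6 - (k - 5)*(4 + k) = 6 - (-5 + k)*(4 + k))
I(G, F) = -7*G + 6*G²
I(-185, f(8, 8 - 7)) - 1*47494 = -185*(-7 + 6*(-185)) - 1*47494 = -185*(-7 - 1110) - 47494 = -185*(-1117) - 47494 = 206645 - 47494 = 159151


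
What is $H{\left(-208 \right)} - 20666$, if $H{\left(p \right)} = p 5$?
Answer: $-21706$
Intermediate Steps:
$H{\left(p \right)} = 5 p$
$H{\left(-208 \right)} - 20666 = 5 \left(-208\right) - 20666 = -1040 - 20666 = -21706$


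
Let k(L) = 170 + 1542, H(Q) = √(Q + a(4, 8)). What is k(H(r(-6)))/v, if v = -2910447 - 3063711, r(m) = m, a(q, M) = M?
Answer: -856/2987079 ≈ -0.00028657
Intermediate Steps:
H(Q) = √(8 + Q) (H(Q) = √(Q + 8) = √(8 + Q))
k(L) = 1712
v = -5974158
k(H(r(-6)))/v = 1712/(-5974158) = 1712*(-1/5974158) = -856/2987079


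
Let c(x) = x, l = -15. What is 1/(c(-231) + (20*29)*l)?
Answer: -1/8931 ≈ -0.00011197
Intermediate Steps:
1/(c(-231) + (20*29)*l) = 1/(-231 + (20*29)*(-15)) = 1/(-231 + 580*(-15)) = 1/(-231 - 8700) = 1/(-8931) = -1/8931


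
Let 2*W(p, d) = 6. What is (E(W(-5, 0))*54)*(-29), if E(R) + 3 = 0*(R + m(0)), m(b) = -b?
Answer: 4698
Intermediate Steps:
W(p, d) = 3 (W(p, d) = (½)*6 = 3)
E(R) = -3 (E(R) = -3 + 0*(R - 1*0) = -3 + 0*(R + 0) = -3 + 0*R = -3 + 0 = -3)
(E(W(-5, 0))*54)*(-29) = -3*54*(-29) = -162*(-29) = 4698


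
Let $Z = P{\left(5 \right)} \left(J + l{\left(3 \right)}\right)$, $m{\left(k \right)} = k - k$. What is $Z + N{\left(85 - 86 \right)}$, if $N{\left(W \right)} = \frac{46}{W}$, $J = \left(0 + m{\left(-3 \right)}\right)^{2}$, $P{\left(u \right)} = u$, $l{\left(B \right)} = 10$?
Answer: $4$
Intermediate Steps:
$m{\left(k \right)} = 0$
$J = 0$ ($J = \left(0 + 0\right)^{2} = 0^{2} = 0$)
$Z = 50$ ($Z = 5 \left(0 + 10\right) = 5 \cdot 10 = 50$)
$Z + N{\left(85 - 86 \right)} = 50 + \frac{46}{85 - 86} = 50 + \frac{46}{-1} = 50 + 46 \left(-1\right) = 50 - 46 = 4$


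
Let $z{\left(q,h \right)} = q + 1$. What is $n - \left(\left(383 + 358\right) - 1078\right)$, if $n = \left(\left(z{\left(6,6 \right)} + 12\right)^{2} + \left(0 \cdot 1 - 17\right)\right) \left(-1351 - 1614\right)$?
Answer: $-1019623$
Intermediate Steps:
$z{\left(q,h \right)} = 1 + q$
$n = -1019960$ ($n = \left(\left(\left(1 + 6\right) + 12\right)^{2} + \left(0 \cdot 1 - 17\right)\right) \left(-1351 - 1614\right) = \left(\left(7 + 12\right)^{2} + \left(0 - 17\right)\right) \left(-2965\right) = \left(19^{2} - 17\right) \left(-2965\right) = \left(361 - 17\right) \left(-2965\right) = 344 \left(-2965\right) = -1019960$)
$n - \left(\left(383 + 358\right) - 1078\right) = -1019960 - \left(\left(383 + 358\right) - 1078\right) = -1019960 - \left(741 - 1078\right) = -1019960 - -337 = -1019960 + 337 = -1019623$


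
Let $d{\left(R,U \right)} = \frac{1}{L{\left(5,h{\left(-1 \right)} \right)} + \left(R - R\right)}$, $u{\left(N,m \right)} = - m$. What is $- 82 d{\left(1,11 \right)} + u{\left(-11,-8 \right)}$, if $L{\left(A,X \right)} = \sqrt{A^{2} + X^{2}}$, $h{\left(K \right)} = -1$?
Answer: $8 - \frac{41 \sqrt{26}}{13} \approx -8.0815$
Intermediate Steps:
$d{\left(R,U \right)} = \frac{\sqrt{26}}{26}$ ($d{\left(R,U \right)} = \frac{1}{\sqrt{5^{2} + \left(-1\right)^{2}} + \left(R - R\right)} = \frac{1}{\sqrt{25 + 1} + 0} = \frac{1}{\sqrt{26} + 0} = \frac{1}{\sqrt{26}} = \frac{\sqrt{26}}{26}$)
$- 82 d{\left(1,11 \right)} + u{\left(-11,-8 \right)} = - 82 \frac{\sqrt{26}}{26} - -8 = - \frac{41 \sqrt{26}}{13} + 8 = 8 - \frac{41 \sqrt{26}}{13}$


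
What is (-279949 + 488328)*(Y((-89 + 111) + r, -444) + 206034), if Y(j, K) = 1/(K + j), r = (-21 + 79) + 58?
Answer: 13137546410737/306 ≈ 4.2933e+10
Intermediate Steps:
r = 116 (r = 58 + 58 = 116)
(-279949 + 488328)*(Y((-89 + 111) + r, -444) + 206034) = (-279949 + 488328)*(1/(-444 + ((-89 + 111) + 116)) + 206034) = 208379*(1/(-444 + (22 + 116)) + 206034) = 208379*(1/(-444 + 138) + 206034) = 208379*(1/(-306) + 206034) = 208379*(-1/306 + 206034) = 208379*(63046403/306) = 13137546410737/306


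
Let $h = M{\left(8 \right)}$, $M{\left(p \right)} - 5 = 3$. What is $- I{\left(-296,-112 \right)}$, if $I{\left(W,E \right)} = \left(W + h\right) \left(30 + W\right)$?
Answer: $-76608$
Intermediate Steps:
$M{\left(p \right)} = 8$ ($M{\left(p \right)} = 5 + 3 = 8$)
$h = 8$
$I{\left(W,E \right)} = \left(8 + W\right) \left(30 + W\right)$ ($I{\left(W,E \right)} = \left(W + 8\right) \left(30 + W\right) = \left(8 + W\right) \left(30 + W\right)$)
$- I{\left(-296,-112 \right)} = - (240 + \left(-296\right)^{2} + 38 \left(-296\right)) = - (240 + 87616 - 11248) = \left(-1\right) 76608 = -76608$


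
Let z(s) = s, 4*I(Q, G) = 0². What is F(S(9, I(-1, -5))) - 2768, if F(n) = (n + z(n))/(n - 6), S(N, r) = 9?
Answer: -2762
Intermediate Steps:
I(Q, G) = 0 (I(Q, G) = (¼)*0² = (¼)*0 = 0)
F(n) = 2*n/(-6 + n) (F(n) = (n + n)/(n - 6) = (2*n)/(-6 + n) = 2*n/(-6 + n))
F(S(9, I(-1, -5))) - 2768 = 2*9/(-6 + 9) - 2768 = 2*9/3 - 2768 = 2*9*(⅓) - 2768 = 6 - 2768 = -2762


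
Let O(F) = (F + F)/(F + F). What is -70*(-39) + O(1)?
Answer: 2731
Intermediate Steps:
O(F) = 1 (O(F) = (2*F)/((2*F)) = (2*F)*(1/(2*F)) = 1)
-70*(-39) + O(1) = -70*(-39) + 1 = 2730 + 1 = 2731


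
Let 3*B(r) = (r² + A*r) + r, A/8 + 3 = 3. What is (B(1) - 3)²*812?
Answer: 39788/9 ≈ 4420.9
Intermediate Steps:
A = 0 (A = -24 + 8*3 = -24 + 24 = 0)
B(r) = r/3 + r²/3 (B(r) = ((r² + 0*r) + r)/3 = ((r² + 0) + r)/3 = (r² + r)/3 = (r + r²)/3 = r/3 + r²/3)
(B(1) - 3)²*812 = ((⅓)*1*(1 + 1) - 3)²*812 = ((⅓)*1*2 - 3)²*812 = (⅔ - 3)²*812 = (-7/3)²*812 = (49/9)*812 = 39788/9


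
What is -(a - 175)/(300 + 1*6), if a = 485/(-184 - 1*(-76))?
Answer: 19385/33048 ≈ 0.58657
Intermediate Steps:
a = -485/108 (a = 485/(-184 + 76) = 485/(-108) = 485*(-1/108) = -485/108 ≈ -4.4907)
-(a - 175)/(300 + 1*6) = -(-485/108 - 175)/(300 + 1*6) = -(-19385)/(108*(300 + 6)) = -(-19385)/(108*306) = -1*(-19385/33048) = 19385/33048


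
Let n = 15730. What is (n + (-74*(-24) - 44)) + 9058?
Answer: 26520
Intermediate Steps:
(n + (-74*(-24) - 44)) + 9058 = (15730 + (-74*(-24) - 44)) + 9058 = (15730 + (1776 - 44)) + 9058 = (15730 + 1732) + 9058 = 17462 + 9058 = 26520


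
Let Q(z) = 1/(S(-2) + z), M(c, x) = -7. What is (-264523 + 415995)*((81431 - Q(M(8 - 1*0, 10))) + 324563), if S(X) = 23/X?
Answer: 2275379060160/37 ≈ 6.1497e+10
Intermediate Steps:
Q(z) = 1/(-23/2 + z) (Q(z) = 1/(23/(-2) + z) = 1/(23*(-½) + z) = 1/(-23/2 + z))
(-264523 + 415995)*((81431 - Q(M(8 - 1*0, 10))) + 324563) = (-264523 + 415995)*((81431 - 2/(-23 + 2*(-7))) + 324563) = 151472*((81431 - 2/(-23 - 14)) + 324563) = 151472*((81431 - 2/(-37)) + 324563) = 151472*((81431 - 2*(-1)/37) + 324563) = 151472*((81431 - 1*(-2/37)) + 324563) = 151472*((81431 + 2/37) + 324563) = 151472*(3012949/37 + 324563) = 151472*(15021780/37) = 2275379060160/37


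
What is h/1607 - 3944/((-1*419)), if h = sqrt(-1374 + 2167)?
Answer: 3944/419 + sqrt(793)/1607 ≈ 9.4304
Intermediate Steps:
h = sqrt(793) ≈ 28.160
h/1607 - 3944/((-1*419)) = sqrt(793)/1607 - 3944/((-1*419)) = sqrt(793)*(1/1607) - 3944/(-419) = sqrt(793)/1607 - 3944*(-1/419) = sqrt(793)/1607 + 3944/419 = 3944/419 + sqrt(793)/1607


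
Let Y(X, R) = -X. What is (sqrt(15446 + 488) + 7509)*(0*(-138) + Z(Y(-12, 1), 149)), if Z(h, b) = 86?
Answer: 645774 + 86*sqrt(15934) ≈ 6.5663e+5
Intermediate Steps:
(sqrt(15446 + 488) + 7509)*(0*(-138) + Z(Y(-12, 1), 149)) = (sqrt(15446 + 488) + 7509)*(0*(-138) + 86) = (sqrt(15934) + 7509)*(0 + 86) = (7509 + sqrt(15934))*86 = 645774 + 86*sqrt(15934)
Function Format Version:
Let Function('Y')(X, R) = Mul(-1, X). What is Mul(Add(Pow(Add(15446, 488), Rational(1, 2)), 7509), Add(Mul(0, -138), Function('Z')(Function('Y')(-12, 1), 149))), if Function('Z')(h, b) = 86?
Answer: Add(645774, Mul(86, Pow(15934, Rational(1, 2)))) ≈ 6.5663e+5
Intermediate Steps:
Mul(Add(Pow(Add(15446, 488), Rational(1, 2)), 7509), Add(Mul(0, -138), Function('Z')(Function('Y')(-12, 1), 149))) = Mul(Add(Pow(Add(15446, 488), Rational(1, 2)), 7509), Add(Mul(0, -138), 86)) = Mul(Add(Pow(15934, Rational(1, 2)), 7509), Add(0, 86)) = Mul(Add(7509, Pow(15934, Rational(1, 2))), 86) = Add(645774, Mul(86, Pow(15934, Rational(1, 2))))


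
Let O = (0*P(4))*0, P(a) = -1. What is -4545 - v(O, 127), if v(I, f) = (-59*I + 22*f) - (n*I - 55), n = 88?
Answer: -7394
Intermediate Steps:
O = 0 (O = (0*(-1))*0 = 0*0 = 0)
v(I, f) = 55 - 147*I + 22*f (v(I, f) = (-59*I + 22*f) - (88*I - 55) = (-59*I + 22*f) - (-55 + 88*I) = (-59*I + 22*f) + (55 - 88*I) = 55 - 147*I + 22*f)
-4545 - v(O, 127) = -4545 - (55 - 147*0 + 22*127) = -4545 - (55 + 0 + 2794) = -4545 - 1*2849 = -4545 - 2849 = -7394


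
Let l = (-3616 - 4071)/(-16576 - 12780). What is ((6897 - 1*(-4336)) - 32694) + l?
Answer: -630001429/29356 ≈ -21461.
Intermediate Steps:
l = 7687/29356 (l = -7687/(-29356) = -7687*(-1/29356) = 7687/29356 ≈ 0.26185)
((6897 - 1*(-4336)) - 32694) + l = ((6897 - 1*(-4336)) - 32694) + 7687/29356 = ((6897 + 4336) - 32694) + 7687/29356 = (11233 - 32694) + 7687/29356 = -21461 + 7687/29356 = -630001429/29356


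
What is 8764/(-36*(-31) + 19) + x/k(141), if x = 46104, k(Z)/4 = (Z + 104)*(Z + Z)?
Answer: 20619559/2613905 ≈ 7.8884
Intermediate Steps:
k(Z) = 8*Z*(104 + Z) (k(Z) = 4*((Z + 104)*(Z + Z)) = 4*((104 + Z)*(2*Z)) = 4*(2*Z*(104 + Z)) = 8*Z*(104 + Z))
8764/(-36*(-31) + 19) + x/k(141) = 8764/(-36*(-31) + 19) + 46104/((8*141*(104 + 141))) = 8764/(1116 + 19) + 46104/((8*141*245)) = 8764/1135 + 46104/276360 = 8764*(1/1135) + 46104*(1/276360) = 8764/1135 + 1921/11515 = 20619559/2613905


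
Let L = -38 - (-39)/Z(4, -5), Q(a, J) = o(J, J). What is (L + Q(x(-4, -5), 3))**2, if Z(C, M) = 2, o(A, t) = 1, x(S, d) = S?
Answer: 1225/4 ≈ 306.25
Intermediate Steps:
Q(a, J) = 1
L = -37/2 (L = -38 - (-39)/2 = -38 - 1*(-39/2) = -38 + 39/2 = -37/2 ≈ -18.500)
(L + Q(x(-4, -5), 3))**2 = (-37/2 + 1)**2 = (-35/2)**2 = 1225/4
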